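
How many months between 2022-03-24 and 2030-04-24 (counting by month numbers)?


From March 2022 to April 2030
8 years * 12 = 96 months, plus 1 month = 97

97 months


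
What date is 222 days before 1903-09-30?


Start: 1903-09-30, subtract 222 days
Back 30 days from September 30 reaches August 31, 1903 -> 192 left
August 1903 has 31 days -> back to July 31, 1903 -> 161 left
July 1903 has 31 days -> back to June 30, 1903 -> 130 left
June 1903 has 30 days -> back to May 31, 1903 -> 100 left
May 1903 has 31 days -> back to April 30, 1903 -> 69 left
April 1903 has 30 days -> back to March 31, 1903 -> 39 left
March 1903 has 31 days -> back to February 28, 1903 -> 8 left
February 1903: 28 - 8 = 20 -> lands on February 20

Result: 1903-02-20


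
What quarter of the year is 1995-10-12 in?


Month: October (month 10)
Q1: Jan-Mar, Q2: Apr-Jun, Q3: Jul-Sep, Q4: Oct-Dec

Q4


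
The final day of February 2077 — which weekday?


February 2077 has 28 days
Anchor: Jan 1, 2077. With p = 2077 - 1 = 2076: (p + p//4 - p//100 + p//400) mod 7 = (2076 + 519 - 20 + 5) mod 7 = 2580 mod 7 = 4 -> Friday (Mon=0 ... Sun=6)
Days before February (Jan): 31; February 1 index = (4 + 31) mod 7 = 0 -> Monday
Last day offset: 28 - 1 = 27 days
Weekday index = (0 + 27) mod 7 = 6

Sunday, February 28


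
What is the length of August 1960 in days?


August 1960

31 days


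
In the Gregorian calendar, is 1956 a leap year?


Gregorian leap year rule: divisible by 4, but not by 100, unless also by 400.
1956 is divisible by 4 but not 100 -> leap year

Yes


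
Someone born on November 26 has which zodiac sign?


Date: November 26
Conventional tropical zodiac dates: Sagittarius from November 22 onward; Capricorn starts December 22
November 26 falls within the Sagittarius range

Sagittarius


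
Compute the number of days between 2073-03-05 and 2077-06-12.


From 2073-03-05 to 2077-06-12
2073-03-05: days before March = 31 + 28 = 59 (2073 is not a leap year); day of year = 59 + 5 = 64
2077-06-12: days before June = 31 + 28 + 31 + 30 + 31 = 151 (2077 is not a leap year); day of year = 151 + 12 = 163
Rest of 2073: 365 - 64 = 301
Full years 2074 (365), 2075 (365), 2076 (366): 1096
Total = 301 + 1096 + 163 = 1560

1560 days


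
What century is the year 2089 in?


Century = (year - 1) // 100 + 1
= (2089 - 1) // 100 + 1
= 2088 // 100 + 1
= 20 + 1

21st century


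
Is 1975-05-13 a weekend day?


Anchor: Jan 1, 1975. With p = 1975 - 1 = 1974: (p + p//4 - p//100 + p//400) mod 7 = (1974 + 493 - 19 + 4) mod 7 = 2452 mod 7 = 2 -> Wednesday (Mon=0 ... Sun=6)
Day of year: 133; offset = 132
Weekday index = (2 + 132) mod 7 = 1 -> Tuesday
Weekend days: Saturday, Sunday

No


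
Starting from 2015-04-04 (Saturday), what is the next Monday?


Current: Saturday
Target: Monday
Days ahead: 2

Next Monday: 2015-04-06


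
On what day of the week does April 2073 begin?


Target: April 1, 2073
Anchor: Jan 1, 2073. With p = 2073 - 1 = 2072: (p + p//4 - p//100 + p//400) mod 7 = (2072 + 518 - 20 + 5) mod 7 = 2575 mod 7 = 6 -> Sunday (Mon=0 ... Sun=6)
Days before April (Jan-Mar): 90 days
Weekday index = (6 + 90) mod 7 = 5

Saturday


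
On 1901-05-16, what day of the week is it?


Date: May 16, 1901
Anchor: Jan 1, 1901. With p = 1901 - 1 = 1900: (p + p//4 - p//100 + p//400) mod 7 = (1900 + 475 - 19 + 4) mod 7 = 2360 mod 7 = 1 -> Tuesday (Mon=0 ... Sun=6)
Days before May (Jan-Apr): 120; offset = 120 + 16 - 1 = 135
Weekday index = (1 + 135) mod 7 = 3

Day of the week: Thursday


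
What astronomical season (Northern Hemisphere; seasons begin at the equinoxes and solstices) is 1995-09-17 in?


Date: September 17
Astronomical Summer (approx.; exact equinox/solstice day varies by year): June 21 to September 21
September 17 falls within the Summer window

Summer


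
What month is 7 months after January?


January is month 1
1 + 7 = 8

August


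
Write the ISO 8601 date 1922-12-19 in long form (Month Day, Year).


ISO 1922-12-19 parses as year=1922, month=12, day=19
Month 12 -> December

December 19, 1922


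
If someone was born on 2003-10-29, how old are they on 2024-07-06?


Birth: 2003-10-29
Reference: 2024-07-06
Year difference: 2024 - 2003 = 21
Birthday not yet reached in 2024, subtract 1

20 years old


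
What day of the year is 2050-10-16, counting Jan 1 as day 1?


Date: October 16, 2050
Days in months 1 through 9: 273
Plus 16 days in October

Day of year: 289


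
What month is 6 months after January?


January is month 1
1 + 6 = 7

July


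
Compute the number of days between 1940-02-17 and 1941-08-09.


From 1940-02-17 to 1941-08-09
1940-02-17: days before February = 31; day of year = 31 + 17 = 48
1941-08-09: days before August = 31 + 28 + 31 + 30 + 31 + 30 + 31 = 212 (1941 is not a leap year); day of year = 212 + 9 = 221
Rest of 1940: 366 - 48 = 318
Total = 318 + 221 = 539

539 days


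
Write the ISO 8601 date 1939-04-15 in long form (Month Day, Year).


ISO 1939-04-15 parses as year=1939, month=04, day=15
Month 4 -> April

April 15, 1939


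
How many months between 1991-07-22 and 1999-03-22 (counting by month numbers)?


From July 1991 to March 1999
8 years * 12 = 96 months, minus 4 months = 92

92 months


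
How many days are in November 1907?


November 1907

30 days


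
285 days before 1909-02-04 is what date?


Start: 1909-02-04, subtract 285 days
Back 4 days from February 4 reaches January 31, 1909 -> 281 left
January 1909 has 31 days -> back to December 31, 1908 -> 250 left
December 1908 has 31 days -> back to November 30, 1908 -> 219 left
November 1908 has 30 days -> back to October 31, 1908 -> 189 left
October 1908 has 31 days -> back to September 30, 1908 -> 158 left
September 1908 has 30 days -> back to August 31, 1908 -> 128 left
August 1908 has 31 days -> back to July 31, 1908 -> 97 left
July 1908 has 31 days -> back to June 30, 1908 -> 66 left
June 1908 has 30 days -> back to May 31, 1908 -> 36 left
May 1908 has 31 days -> back to April 30, 1908 -> 5 left
April 1908: 30 - 5 = 25 -> lands on April 25

Result: 1908-04-25


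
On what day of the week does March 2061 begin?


Target: March 1, 2061
Anchor: Jan 1, 2061. With p = 2061 - 1 = 2060: (p + p//4 - p//100 + p//400) mod 7 = (2060 + 515 - 20 + 5) mod 7 = 2560 mod 7 = 5 -> Saturday (Mon=0 ... Sun=6)
Days before March (Jan-Feb): 59 days
Weekday index = (5 + 59) mod 7 = 1

Tuesday


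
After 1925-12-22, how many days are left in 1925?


Day of year: 356 of 365
Remaining = 365 - 356

9 days


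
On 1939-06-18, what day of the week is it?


Date: June 18, 1939
Anchor: Jan 1, 1939. With p = 1939 - 1 = 1938: (p + p//4 - p//100 + p//400) mod 7 = (1938 + 484 - 19 + 4) mod 7 = 2407 mod 7 = 6 -> Sunday (Mon=0 ... Sun=6)
Days before June (Jan-May): 151; offset = 151 + 18 - 1 = 168
Weekday index = (6 + 168) mod 7 = 6

Day of the week: Sunday


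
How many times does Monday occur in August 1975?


August 1975 has 31 days
Anchor: Jan 1, 1975. With p = 1975 - 1 = 1974: (p + p//4 - p//100 + p//400) mod 7 = (1974 + 493 - 19 + 4) mod 7 = 2452 mod 7 = 2 -> Wednesday (Mon=0 ... Sun=6)
Days before August (Jan-Jul): 212; August 1 index = (2 + 212) mod 7 = 4 -> Friday
First Monday is August 4
Mondays: 4, 11, 18, 25

4 Mondays


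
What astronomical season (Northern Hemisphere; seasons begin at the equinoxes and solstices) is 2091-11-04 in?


Date: November 4
Astronomical Autumn (approx.; exact equinox/solstice day varies by year): September 22 to December 20
November 4 falls within the Autumn window

Autumn


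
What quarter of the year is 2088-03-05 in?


Month: March (month 3)
Q1: Jan-Mar, Q2: Apr-Jun, Q3: Jul-Sep, Q4: Oct-Dec

Q1


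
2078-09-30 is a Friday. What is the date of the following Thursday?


Current: Friday
Target: Thursday
Days ahead: 6

Next Thursday: 2078-10-06


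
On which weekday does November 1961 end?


November 1961 has 30 days
Anchor: Jan 1, 1961. With p = 1961 - 1 = 1960: (p + p//4 - p//100 + p//400) mod 7 = (1960 + 490 - 19 + 4) mod 7 = 2435 mod 7 = 6 -> Sunday (Mon=0 ... Sun=6)
Days before November (Jan-Oct): 304; November 1 index = (6 + 304) mod 7 = 2 -> Wednesday
Last day offset: 30 - 1 = 29 days
Weekday index = (2 + 29) mod 7 = 3

Thursday, November 30


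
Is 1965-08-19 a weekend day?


Anchor: Jan 1, 1965. With p = 1965 - 1 = 1964: (p + p//4 - p//100 + p//400) mod 7 = (1964 + 491 - 19 + 4) mod 7 = 2440 mod 7 = 4 -> Friday (Mon=0 ... Sun=6)
Day of year: 231; offset = 230
Weekday index = (4 + 230) mod 7 = 3 -> Thursday
Weekend days: Saturday, Sunday

No


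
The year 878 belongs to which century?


Century = (year - 1) // 100 + 1
= (878 - 1) // 100 + 1
= 877 // 100 + 1
= 8 + 1

9th century


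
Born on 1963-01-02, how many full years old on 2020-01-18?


Birth: 1963-01-02
Reference: 2020-01-18
Year difference: 2020 - 1963 = 57

57 years old


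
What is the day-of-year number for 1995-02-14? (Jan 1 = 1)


Date: February 14, 1995
Days in months 1 through 1: 31
Plus 14 days in February

Day of year: 45


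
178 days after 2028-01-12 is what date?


Start: 2028-01-12, add 178 days
January 2028 has 31 days: 31 - 12 = 19 days to January 31 -> 159 left
February 2028 has 29 days -> 130 left
March 2028 has 31 days -> 99 left
April 2028 has 30 days -> 69 left
May 2028 has 31 days -> 38 left
June 2028 has 30 days -> 8 left
July 2028: 8 <= 31 -> lands on July 8

Result: 2028-07-08


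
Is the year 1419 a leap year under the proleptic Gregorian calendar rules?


Gregorian leap year rule: divisible by 4, but not by 100, unless also by 400.
1419 is not divisible by 4 -> not a leap year

No


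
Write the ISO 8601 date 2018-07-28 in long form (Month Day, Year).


ISO 2018-07-28 parses as year=2018, month=07, day=28
Month 7 -> July

July 28, 2018


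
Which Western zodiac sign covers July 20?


Date: July 20
Conventional tropical zodiac dates: Cancer from June 21 onward; Leo starts July 23
July 20 falls within the Cancer range

Cancer


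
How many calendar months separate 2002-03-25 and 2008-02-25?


From March 2002 to February 2008
6 years * 12 = 72 months, minus 1 month = 71

71 months


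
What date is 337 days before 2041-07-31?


Start: 2041-07-31, subtract 337 days
Back 31 days from July 31 reaches June 30, 2041 -> 306 left
June 2041 has 30 days -> back to May 31, 2041 -> 276 left
May 2041 has 31 days -> back to April 30, 2041 -> 245 left
April 2041 has 30 days -> back to March 31, 2041 -> 215 left
March 2041 has 31 days -> back to February 28, 2041 -> 184 left
February 2041 has 28 days -> back to January 31, 2041 -> 156 left
January 2041 has 31 days -> back to December 31, 2040 -> 125 left
December 2040 has 31 days -> back to November 30, 2040 -> 94 left
November 2040 has 30 days -> back to October 31, 2040 -> 64 left
October 2040 has 31 days -> back to September 30, 2040 -> 33 left
September 2040 has 30 days -> back to August 31, 2040 -> 3 left
August 2040: 31 - 3 = 28 -> lands on August 28

Result: 2040-08-28


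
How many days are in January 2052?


January 2052

31 days


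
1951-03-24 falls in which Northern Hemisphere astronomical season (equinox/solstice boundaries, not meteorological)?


Date: March 24
Astronomical Spring (approx.; exact equinox/solstice day varies by year): March 20 to June 20
March 24 falls within the Spring window

Spring


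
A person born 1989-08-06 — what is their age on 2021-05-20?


Birth: 1989-08-06
Reference: 2021-05-20
Year difference: 2021 - 1989 = 32
Birthday not yet reached in 2021, subtract 1

31 years old


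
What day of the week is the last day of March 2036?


March 2036 has 31 days
Anchor: Jan 1, 2036. With p = 2036 - 1 = 2035: (p + p//4 - p//100 + p//400) mod 7 = (2035 + 508 - 20 + 5) mod 7 = 2528 mod 7 = 1 -> Tuesday (Mon=0 ... Sun=6)
Days before March (Jan-Feb): 60; March 1 index = (1 + 60) mod 7 = 5 -> Saturday
Last day offset: 31 - 1 = 30 days
Weekday index = (5 + 30) mod 7 = 0

Monday, March 31


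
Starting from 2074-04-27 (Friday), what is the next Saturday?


Current: Friday
Target: Saturday
Days ahead: 1

Next Saturday: 2074-04-28


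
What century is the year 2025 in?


Century = (year - 1) // 100 + 1
= (2025 - 1) // 100 + 1
= 2024 // 100 + 1
= 20 + 1

21st century


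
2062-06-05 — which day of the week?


Date: June 5, 2062
Anchor: Jan 1, 2062. With p = 2062 - 1 = 2061: (p + p//4 - p//100 + p//400) mod 7 = (2061 + 515 - 20 + 5) mod 7 = 2561 mod 7 = 6 -> Sunday (Mon=0 ... Sun=6)
Days before June (Jan-May): 151; offset = 151 + 5 - 1 = 155
Weekday index = (6 + 155) mod 7 = 0

Day of the week: Monday


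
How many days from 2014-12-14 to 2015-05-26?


From 2014-12-14 to 2015-05-26
2014-12-14: days before December = 31 + 28 + 31 + 30 + 31 + 30 + 31 + 31 + 30 + 31 + 30 = 334 (2014 is not a leap year); day of year = 334 + 14 = 348
2015-05-26: days before May = 31 + 28 + 31 + 30 = 120 (2015 is not a leap year); day of year = 120 + 26 = 146
Rest of 2014: 365 - 348 = 17
Total = 17 + 146 = 163

163 days


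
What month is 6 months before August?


August is month 8
8 - 6 = 2

February


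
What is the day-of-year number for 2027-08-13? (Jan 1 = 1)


Date: August 13, 2027
Days in months 1 through 7: 212
Plus 13 days in August

Day of year: 225


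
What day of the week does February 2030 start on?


Target: February 1, 2030
Anchor: Jan 1, 2030. With p = 2030 - 1 = 2029: (p + p//4 - p//100 + p//400) mod 7 = (2029 + 507 - 20 + 5) mod 7 = 2521 mod 7 = 1 -> Tuesday (Mon=0 ... Sun=6)
Days before February (Jan): 31 days
Weekday index = (1 + 31) mod 7 = 4

Friday


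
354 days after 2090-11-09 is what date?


Start: 2090-11-09, add 354 days
November 2090 has 30 days: 30 - 9 = 21 days to November 30 -> 333 left
December 2090 has 31 days -> 302 left
January 2091 has 31 days -> 271 left
February 2091 has 28 days -> 243 left
March 2091 has 31 days -> 212 left
April 2091 has 30 days -> 182 left
May 2091 has 31 days -> 151 left
June 2091 has 30 days -> 121 left
July 2091 has 31 days -> 90 left
August 2091 has 31 days -> 59 left
September 2091 has 30 days -> 29 left
October 2091: 29 <= 31 -> lands on October 29

Result: 2091-10-29


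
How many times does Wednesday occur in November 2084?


November 2084 has 30 days
Anchor: Jan 1, 2084. With p = 2084 - 1 = 2083: (p + p//4 - p//100 + p//400) mod 7 = (2083 + 520 - 20 + 5) mod 7 = 2588 mod 7 = 5 -> Saturday (Mon=0 ... Sun=6)
Days before November (Jan-Oct): 305; November 1 index = (5 + 305) mod 7 = 2 -> Wednesday
First Wednesday is November 1
Wednesdays: 1, 8, 15, 22, 29

5 Wednesdays


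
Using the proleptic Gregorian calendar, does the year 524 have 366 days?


Gregorian leap year rule: divisible by 4, but not by 100, unless also by 400.
524 is divisible by 4 but not 100 -> leap year

Yes


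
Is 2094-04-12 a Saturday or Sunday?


Anchor: Jan 1, 2094. With p = 2094 - 1 = 2093: (p + p//4 - p//100 + p//400) mod 7 = (2093 + 523 - 20 + 5) mod 7 = 2601 mod 7 = 4 -> Friday (Mon=0 ... Sun=6)
Day of year: 102; offset = 101
Weekday index = (4 + 101) mod 7 = 0 -> Monday
Weekend days: Saturday, Sunday

No


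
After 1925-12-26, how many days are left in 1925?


Day of year: 360 of 365
Remaining = 365 - 360

5 days


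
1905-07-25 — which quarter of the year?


Month: July (month 7)
Q1: Jan-Mar, Q2: Apr-Jun, Q3: Jul-Sep, Q4: Oct-Dec

Q3


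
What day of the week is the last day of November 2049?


November 2049 has 30 days
Anchor: Jan 1, 2049. With p = 2049 - 1 = 2048: (p + p//4 - p//100 + p//400) mod 7 = (2048 + 512 - 20 + 5) mod 7 = 2545 mod 7 = 4 -> Friday (Mon=0 ... Sun=6)
Days before November (Jan-Oct): 304; November 1 index = (4 + 304) mod 7 = 0 -> Monday
Last day offset: 30 - 1 = 29 days
Weekday index = (0 + 29) mod 7 = 1

Tuesday, November 30


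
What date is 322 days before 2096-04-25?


Start: 2096-04-25, subtract 322 days
Back 25 days from April 25 reaches March 31, 2096 -> 297 left
March 2096 has 31 days -> back to February 29, 2096 -> 266 left
February 2096 has 29 days -> back to January 31, 2096 -> 237 left
January 2096 has 31 days -> back to December 31, 2095 -> 206 left
December 2095 has 31 days -> back to November 30, 2095 -> 175 left
November 2095 has 30 days -> back to October 31, 2095 -> 145 left
October 2095 has 31 days -> back to September 30, 2095 -> 114 left
September 2095 has 30 days -> back to August 31, 2095 -> 84 left
August 2095 has 31 days -> back to July 31, 2095 -> 53 left
July 2095 has 31 days -> back to June 30, 2095 -> 22 left
June 2095: 30 - 22 = 8 -> lands on June 8

Result: 2095-06-08


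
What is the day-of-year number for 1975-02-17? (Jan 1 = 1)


Date: February 17, 1975
Days in months 1 through 1: 31
Plus 17 days in February

Day of year: 48


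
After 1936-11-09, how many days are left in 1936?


Day of year: 314 of 366
Remaining = 366 - 314

52 days


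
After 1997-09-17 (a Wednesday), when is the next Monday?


Current: Wednesday
Target: Monday
Days ahead: 5

Next Monday: 1997-09-22


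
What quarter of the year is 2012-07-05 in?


Month: July (month 7)
Q1: Jan-Mar, Q2: Apr-Jun, Q3: Jul-Sep, Q4: Oct-Dec

Q3


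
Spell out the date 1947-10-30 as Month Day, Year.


ISO 1947-10-30 parses as year=1947, month=10, day=30
Month 10 -> October

October 30, 1947


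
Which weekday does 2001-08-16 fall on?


Date: August 16, 2001
Anchor: Jan 1, 2001. With p = 2001 - 1 = 2000: (p + p//4 - p//100 + p//400) mod 7 = (2000 + 500 - 20 + 5) mod 7 = 2485 mod 7 = 0 -> Monday (Mon=0 ... Sun=6)
Days before August (Jan-Jul): 212; offset = 212 + 16 - 1 = 227
Weekday index = (0 + 227) mod 7 = 3

Day of the week: Thursday


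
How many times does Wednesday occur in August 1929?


August 1929 has 31 days
Anchor: Jan 1, 1929. With p = 1929 - 1 = 1928: (p + p//4 - p//100 + p//400) mod 7 = (1928 + 482 - 19 + 4) mod 7 = 2395 mod 7 = 1 -> Tuesday (Mon=0 ... Sun=6)
Days before August (Jan-Jul): 212; August 1 index = (1 + 212) mod 7 = 3 -> Thursday
First Wednesday is August 7
Wednesdays: 7, 14, 21, 28

4 Wednesdays


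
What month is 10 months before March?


March is month 3
3 - 10 = -7; wrap: -7 + 12 = 5

May


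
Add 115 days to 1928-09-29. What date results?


Start: 1928-09-29, add 115 days
September 1928 has 30 days: 30 - 29 = 1 day to September 30 -> 114 left
October 1928 has 31 days -> 83 left
November 1928 has 30 days -> 53 left
December 1928 has 31 days -> 22 left
January 1929: 22 <= 31 -> lands on January 22

Result: 1929-01-22


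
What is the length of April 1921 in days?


April 1921

30 days


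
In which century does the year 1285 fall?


Century = (year - 1) // 100 + 1
= (1285 - 1) // 100 + 1
= 1284 // 100 + 1
= 12 + 1

13th century


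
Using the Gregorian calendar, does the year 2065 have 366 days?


Gregorian leap year rule: divisible by 4, but not by 100, unless also by 400.
2065 is not divisible by 4 -> not a leap year

No


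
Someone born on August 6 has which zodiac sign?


Date: August 6
Conventional tropical zodiac dates: Leo from July 23 onward; Virgo starts August 23
August 6 falls within the Leo range

Leo


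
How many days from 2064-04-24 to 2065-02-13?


From 2064-04-24 to 2065-02-13
2064-04-24: days before April = 31 + 29 + 31 = 91 (2064 is a leap year); day of year = 91 + 24 = 115
2065-02-13: days before February = 31; day of year = 31 + 13 = 44
Rest of 2064: 366 - 115 = 251
Total = 251 + 44 = 295

295 days


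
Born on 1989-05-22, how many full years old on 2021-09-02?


Birth: 1989-05-22
Reference: 2021-09-02
Year difference: 2021 - 1989 = 32

32 years old


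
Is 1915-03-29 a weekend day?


Anchor: Jan 1, 1915. With p = 1915 - 1 = 1914: (p + p//4 - p//100 + p//400) mod 7 = (1914 + 478 - 19 + 4) mod 7 = 2377 mod 7 = 4 -> Friday (Mon=0 ... Sun=6)
Day of year: 88; offset = 87
Weekday index = (4 + 87) mod 7 = 0 -> Monday
Weekend days: Saturday, Sunday

No


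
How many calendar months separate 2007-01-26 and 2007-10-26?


From January 2007 to October 2007
0 years * 12 = 0 months, plus 9 months = 9

9 months


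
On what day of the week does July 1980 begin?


Target: July 1, 1980
Anchor: Jan 1, 1980. With p = 1980 - 1 = 1979: (p + p//4 - p//100 + p//400) mod 7 = (1979 + 494 - 19 + 4) mod 7 = 2458 mod 7 = 1 -> Tuesday (Mon=0 ... Sun=6)
Days before July (Jan-Jun): 182 days
Weekday index = (1 + 182) mod 7 = 1

Tuesday


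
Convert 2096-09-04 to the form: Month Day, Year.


ISO 2096-09-04 parses as year=2096, month=09, day=04
Month 9 -> September

September 4, 2096


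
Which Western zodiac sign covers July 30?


Date: July 30
Conventional tropical zodiac dates: Leo from July 23 onward; Virgo starts August 23
July 30 falls within the Leo range

Leo


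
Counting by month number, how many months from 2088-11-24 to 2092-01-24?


From November 2088 to January 2092
4 years * 12 = 48 months, minus 10 months = 38

38 months


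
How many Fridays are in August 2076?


August 2076 has 31 days
Anchor: Jan 1, 2076. With p = 2076 - 1 = 2075: (p + p//4 - p//100 + p//400) mod 7 = (2075 + 518 - 20 + 5) mod 7 = 2578 mod 7 = 2 -> Wednesday (Mon=0 ... Sun=6)
Days before August (Jan-Jul): 213; August 1 index = (2 + 213) mod 7 = 5 -> Saturday
First Friday is August 7
Fridays: 7, 14, 21, 28

4 Fridays


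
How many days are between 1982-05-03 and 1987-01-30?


From 1982-05-03 to 1987-01-30
1982-05-03: days before May = 31 + 28 + 31 + 30 = 120 (1982 is not a leap year); day of year = 120 + 3 = 123
1987-01-30: day of year = 30
Rest of 1982: 365 - 123 = 242
Full years 1983 (365), 1984 (366), 1985 (365), 1986 (365): 1461
Total = 242 + 1461 + 30 = 1733

1733 days


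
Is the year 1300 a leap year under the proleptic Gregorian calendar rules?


Gregorian leap year rule: divisible by 4, but not by 100, unless also by 400.
1300 is divisible by 100 but not 400 -> not a leap year

No


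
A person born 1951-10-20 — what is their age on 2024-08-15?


Birth: 1951-10-20
Reference: 2024-08-15
Year difference: 2024 - 1951 = 73
Birthday not yet reached in 2024, subtract 1

72 years old


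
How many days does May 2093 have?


May 2093

31 days


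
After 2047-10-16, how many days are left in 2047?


Day of year: 289 of 365
Remaining = 365 - 289

76 days


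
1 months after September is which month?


September is month 9
9 + 1 = 10

October


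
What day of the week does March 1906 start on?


Target: March 1, 1906
Anchor: Jan 1, 1906. With p = 1906 - 1 = 1905: (p + p//4 - p//100 + p//400) mod 7 = (1905 + 476 - 19 + 4) mod 7 = 2366 mod 7 = 0 -> Monday (Mon=0 ... Sun=6)
Days before March (Jan-Feb): 59 days
Weekday index = (0 + 59) mod 7 = 3

Thursday


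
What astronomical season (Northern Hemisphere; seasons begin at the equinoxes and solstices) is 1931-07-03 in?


Date: July 3
Astronomical Summer (approx.; exact equinox/solstice day varies by year): June 21 to September 21
July 3 falls within the Summer window

Summer


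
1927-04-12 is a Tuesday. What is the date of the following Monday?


Current: Tuesday
Target: Monday
Days ahead: 6

Next Monday: 1927-04-18


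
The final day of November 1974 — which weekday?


November 1974 has 30 days
Anchor: Jan 1, 1974. With p = 1974 - 1 = 1973: (p + p//4 - p//100 + p//400) mod 7 = (1973 + 493 - 19 + 4) mod 7 = 2451 mod 7 = 1 -> Tuesday (Mon=0 ... Sun=6)
Days before November (Jan-Oct): 304; November 1 index = (1 + 304) mod 7 = 4 -> Friday
Last day offset: 30 - 1 = 29 days
Weekday index = (4 + 29) mod 7 = 5

Saturday, November 30


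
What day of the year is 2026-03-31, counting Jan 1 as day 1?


Date: March 31, 2026
Days in months 1 through 2: 59
Plus 31 days in March

Day of year: 90


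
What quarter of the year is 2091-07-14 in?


Month: July (month 7)
Q1: Jan-Mar, Q2: Apr-Jun, Q3: Jul-Sep, Q4: Oct-Dec

Q3


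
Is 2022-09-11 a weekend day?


Anchor: Jan 1, 2022. With p = 2022 - 1 = 2021: (p + p//4 - p//100 + p//400) mod 7 = (2021 + 505 - 20 + 5) mod 7 = 2511 mod 7 = 5 -> Saturday (Mon=0 ... Sun=6)
Day of year: 254; offset = 253
Weekday index = (5 + 253) mod 7 = 6 -> Sunday
Weekend days: Saturday, Sunday

Yes


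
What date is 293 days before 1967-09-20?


Start: 1967-09-20, subtract 293 days
Back 20 days from September 20 reaches August 31, 1967 -> 273 left
August 1967 has 31 days -> back to July 31, 1967 -> 242 left
July 1967 has 31 days -> back to June 30, 1967 -> 211 left
June 1967 has 30 days -> back to May 31, 1967 -> 181 left
May 1967 has 31 days -> back to April 30, 1967 -> 150 left
April 1967 has 30 days -> back to March 31, 1967 -> 120 left
March 1967 has 31 days -> back to February 28, 1967 -> 89 left
February 1967 has 28 days -> back to January 31, 1967 -> 61 left
January 1967 has 31 days -> back to December 31, 1966 -> 30 left
December 1966: 31 - 30 = 1 -> lands on December 1

Result: 1966-12-01


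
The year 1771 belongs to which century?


Century = (year - 1) // 100 + 1
= (1771 - 1) // 100 + 1
= 1770 // 100 + 1
= 17 + 1

18th century


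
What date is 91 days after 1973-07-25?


Start: 1973-07-25, add 91 days
July 1973 has 31 days: 31 - 25 = 6 days to July 31 -> 85 left
August 1973 has 31 days -> 54 left
September 1973 has 30 days -> 24 left
October 1973: 24 <= 31 -> lands on October 24

Result: 1973-10-24


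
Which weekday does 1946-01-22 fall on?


Date: January 22, 1946
Anchor: Jan 1, 1946. With p = 1946 - 1 = 1945: (p + p//4 - p//100 + p//400) mod 7 = (1945 + 486 - 19 + 4) mod 7 = 2416 mod 7 = 1 -> Tuesday (Mon=0 ... Sun=6)
Days into year = 22 - 1 = 21
Weekday index = (1 + 21) mod 7 = 1

Day of the week: Tuesday


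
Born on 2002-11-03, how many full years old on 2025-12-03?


Birth: 2002-11-03
Reference: 2025-12-03
Year difference: 2025 - 2002 = 23

23 years old


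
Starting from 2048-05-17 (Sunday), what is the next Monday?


Current: Sunday
Target: Monday
Days ahead: 1

Next Monday: 2048-05-18


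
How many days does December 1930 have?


December 1930

31 days


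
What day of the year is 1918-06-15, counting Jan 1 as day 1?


Date: June 15, 1918
Days in months 1 through 5: 151
Plus 15 days in June

Day of year: 166


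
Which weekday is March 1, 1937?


Target: March 1, 1937
Anchor: Jan 1, 1937. With p = 1937 - 1 = 1936: (p + p//4 - p//100 + p//400) mod 7 = (1936 + 484 - 19 + 4) mod 7 = 2405 mod 7 = 4 -> Friday (Mon=0 ... Sun=6)
Days before March (Jan-Feb): 59 days
Weekday index = (4 + 59) mod 7 = 0

Monday


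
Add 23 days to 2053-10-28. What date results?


Start: 2053-10-28, add 23 days
October 2053 has 31 days: 31 - 28 = 3 days to October 31 -> 20 left
November 2053: 20 <= 30 -> lands on November 20

Result: 2053-11-20


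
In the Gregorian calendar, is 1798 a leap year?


Gregorian leap year rule: divisible by 4, but not by 100, unless also by 400.
1798 is not divisible by 4 -> not a leap year

No


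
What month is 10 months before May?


May is month 5
5 - 10 = -5; wrap: -5 + 12 = 7

July


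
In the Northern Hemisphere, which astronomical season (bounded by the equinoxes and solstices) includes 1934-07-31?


Date: July 31
Astronomical Summer (approx.; exact equinox/solstice day varies by year): June 21 to September 21
July 31 falls within the Summer window

Summer


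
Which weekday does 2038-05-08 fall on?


Date: May 8, 2038
Anchor: Jan 1, 2038. With p = 2038 - 1 = 2037: (p + p//4 - p//100 + p//400) mod 7 = (2037 + 509 - 20 + 5) mod 7 = 2531 mod 7 = 4 -> Friday (Mon=0 ... Sun=6)
Days before May (Jan-Apr): 120; offset = 120 + 8 - 1 = 127
Weekday index = (4 + 127) mod 7 = 5

Day of the week: Saturday


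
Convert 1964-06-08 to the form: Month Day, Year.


ISO 1964-06-08 parses as year=1964, month=06, day=08
Month 6 -> June

June 8, 1964


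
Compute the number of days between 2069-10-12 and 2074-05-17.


From 2069-10-12 to 2074-05-17
2069-10-12: days before October = 31 + 28 + 31 + 30 + 31 + 30 + 31 + 31 + 30 = 273 (2069 is not a leap year); day of year = 273 + 12 = 285
2074-05-17: days before May = 31 + 28 + 31 + 30 = 120 (2074 is not a leap year); day of year = 120 + 17 = 137
Rest of 2069: 365 - 285 = 80
Full years 2070 (365), 2071 (365), 2072 (366), 2073 (365): 1461
Total = 80 + 1461 + 137 = 1678

1678 days


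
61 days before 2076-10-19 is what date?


Start: 2076-10-19, subtract 61 days
Back 19 days from October 19 reaches September 30, 2076 -> 42 left
September 2076 has 30 days -> back to August 31, 2076 -> 12 left
August 2076: 31 - 12 = 19 -> lands on August 19

Result: 2076-08-19


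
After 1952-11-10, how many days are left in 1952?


Day of year: 315 of 366
Remaining = 366 - 315

51 days


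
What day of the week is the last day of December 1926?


December 1926 has 31 days
Anchor: Jan 1, 1926. With p = 1926 - 1 = 1925: (p + p//4 - p//100 + p//400) mod 7 = (1925 + 481 - 19 + 4) mod 7 = 2391 mod 7 = 4 -> Friday (Mon=0 ... Sun=6)
Days before December (Jan-Nov): 334; December 1 index = (4 + 334) mod 7 = 2 -> Wednesday
Last day offset: 31 - 1 = 30 days
Weekday index = (2 + 30) mod 7 = 4

Friday, December 31


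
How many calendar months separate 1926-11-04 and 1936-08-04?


From November 1926 to August 1936
10 years * 12 = 120 months, minus 3 months = 117

117 months


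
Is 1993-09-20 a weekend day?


Anchor: Jan 1, 1993. With p = 1993 - 1 = 1992: (p + p//4 - p//100 + p//400) mod 7 = (1992 + 498 - 19 + 4) mod 7 = 2475 mod 7 = 4 -> Friday (Mon=0 ... Sun=6)
Day of year: 263; offset = 262
Weekday index = (4 + 262) mod 7 = 0 -> Monday
Weekend days: Saturday, Sunday

No


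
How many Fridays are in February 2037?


February 2037 has 28 days
Anchor: Jan 1, 2037. With p = 2037 - 1 = 2036: (p + p//4 - p//100 + p//400) mod 7 = (2036 + 509 - 20 + 5) mod 7 = 2530 mod 7 = 3 -> Thursday (Mon=0 ... Sun=6)
Days before February (Jan): 31; February 1 index = (3 + 31) mod 7 = 6 -> Sunday
First Friday is February 6
Fridays: 6, 13, 20, 27

4 Fridays


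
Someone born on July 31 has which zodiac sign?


Date: July 31
Conventional tropical zodiac dates: Leo from July 23 onward; Virgo starts August 23
July 31 falls within the Leo range

Leo


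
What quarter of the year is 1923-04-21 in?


Month: April (month 4)
Q1: Jan-Mar, Q2: Apr-Jun, Q3: Jul-Sep, Q4: Oct-Dec

Q2


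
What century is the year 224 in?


Century = (year - 1) // 100 + 1
= (224 - 1) // 100 + 1
= 223 // 100 + 1
= 2 + 1

3rd century


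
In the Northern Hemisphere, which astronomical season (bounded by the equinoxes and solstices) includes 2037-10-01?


Date: October 1
Astronomical Autumn (approx.; exact equinox/solstice day varies by year): September 22 to December 20
October 1 falls within the Autumn window

Autumn


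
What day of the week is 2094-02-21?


Date: February 21, 2094
Anchor: Jan 1, 2094. With p = 2094 - 1 = 2093: (p + p//4 - p//100 + p//400) mod 7 = (2093 + 523 - 20 + 5) mod 7 = 2601 mod 7 = 4 -> Friday (Mon=0 ... Sun=6)
Days before February (Jan): 31; offset = 31 + 21 - 1 = 51
Weekday index = (4 + 51) mod 7 = 6

Day of the week: Sunday


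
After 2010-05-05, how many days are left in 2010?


Day of year: 125 of 365
Remaining = 365 - 125

240 days


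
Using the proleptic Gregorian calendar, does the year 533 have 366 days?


Gregorian leap year rule: divisible by 4, but not by 100, unless also by 400.
533 is not divisible by 4 -> not a leap year

No


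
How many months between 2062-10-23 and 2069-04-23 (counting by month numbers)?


From October 2062 to April 2069
7 years * 12 = 84 months, minus 6 months = 78

78 months


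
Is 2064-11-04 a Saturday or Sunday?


Anchor: Jan 1, 2064. With p = 2064 - 1 = 2063: (p + p//4 - p//100 + p//400) mod 7 = (2063 + 515 - 20 + 5) mod 7 = 2563 mod 7 = 1 -> Tuesday (Mon=0 ... Sun=6)
Day of year: 309; offset = 308
Weekday index = (1 + 308) mod 7 = 1 -> Tuesday
Weekend days: Saturday, Sunday

No


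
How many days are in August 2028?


August 2028

31 days


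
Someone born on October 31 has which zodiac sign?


Date: October 31
Conventional tropical zodiac dates: Scorpio from October 23 onward; Sagittarius starts November 22
October 31 falls within the Scorpio range

Scorpio


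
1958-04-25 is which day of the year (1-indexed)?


Date: April 25, 1958
Days in months 1 through 3: 90
Plus 25 days in April

Day of year: 115


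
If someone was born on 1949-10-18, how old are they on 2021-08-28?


Birth: 1949-10-18
Reference: 2021-08-28
Year difference: 2021 - 1949 = 72
Birthday not yet reached in 2021, subtract 1

71 years old


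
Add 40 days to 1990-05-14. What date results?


Start: 1990-05-14, add 40 days
May 1990 has 31 days: 31 - 14 = 17 days to May 31 -> 23 left
June 1990: 23 <= 30 -> lands on June 23

Result: 1990-06-23


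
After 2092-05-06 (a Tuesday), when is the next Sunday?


Current: Tuesday
Target: Sunday
Days ahead: 5

Next Sunday: 2092-05-11


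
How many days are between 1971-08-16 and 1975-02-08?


From 1971-08-16 to 1975-02-08
1971-08-16: days before August = 31 + 28 + 31 + 30 + 31 + 30 + 31 = 212 (1971 is not a leap year); day of year = 212 + 16 = 228
1975-02-08: days before February = 31; day of year = 31 + 8 = 39
Rest of 1971: 365 - 228 = 137
Full years 1972 (366), 1973 (365), 1974 (365): 1096
Total = 137 + 1096 + 39 = 1272

1272 days


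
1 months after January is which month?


January is month 1
1 + 1 = 2

February


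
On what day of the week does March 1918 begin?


Target: March 1, 1918
Anchor: Jan 1, 1918. With p = 1918 - 1 = 1917: (p + p//4 - p//100 + p//400) mod 7 = (1917 + 479 - 19 + 4) mod 7 = 2381 mod 7 = 1 -> Tuesday (Mon=0 ... Sun=6)
Days before March (Jan-Feb): 59 days
Weekday index = (1 + 59) mod 7 = 4

Friday


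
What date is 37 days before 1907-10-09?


Start: 1907-10-09, subtract 37 days
Back 9 days from October 9 reaches September 30, 1907 -> 28 left
September 1907: 30 - 28 = 2 -> lands on September 2

Result: 1907-09-02


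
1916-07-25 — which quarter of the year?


Month: July (month 7)
Q1: Jan-Mar, Q2: Apr-Jun, Q3: Jul-Sep, Q4: Oct-Dec

Q3


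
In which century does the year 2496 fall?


Century = (year - 1) // 100 + 1
= (2496 - 1) // 100 + 1
= 2495 // 100 + 1
= 24 + 1

25th century


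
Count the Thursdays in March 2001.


March 2001 has 31 days
Anchor: Jan 1, 2001. With p = 2001 - 1 = 2000: (p + p//4 - p//100 + p//400) mod 7 = (2000 + 500 - 20 + 5) mod 7 = 2485 mod 7 = 0 -> Monday (Mon=0 ... Sun=6)
Days before March (Jan-Feb): 59; March 1 index = (0 + 59) mod 7 = 3 -> Thursday
First Thursday is March 1
Thursdays: 1, 8, 15, 22, 29

5 Thursdays


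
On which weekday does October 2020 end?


October 2020 has 31 days
Anchor: Jan 1, 2020. With p = 2020 - 1 = 2019: (p + p//4 - p//100 + p//400) mod 7 = (2019 + 504 - 20 + 5) mod 7 = 2508 mod 7 = 2 -> Wednesday (Mon=0 ... Sun=6)
Days before October (Jan-Sep): 274; October 1 index = (2 + 274) mod 7 = 3 -> Thursday
Last day offset: 31 - 1 = 30 days
Weekday index = (3 + 30) mod 7 = 5

Saturday, October 31


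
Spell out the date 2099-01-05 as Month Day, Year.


ISO 2099-01-05 parses as year=2099, month=01, day=05
Month 1 -> January

January 5, 2099


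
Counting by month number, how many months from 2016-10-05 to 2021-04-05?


From October 2016 to April 2021
5 years * 12 = 60 months, minus 6 months = 54

54 months


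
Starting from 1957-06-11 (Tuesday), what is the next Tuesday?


Current: Tuesday
Target: Tuesday
Days ahead: 7

Next Tuesday: 1957-06-18


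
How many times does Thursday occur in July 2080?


July 2080 has 31 days
Anchor: Jan 1, 2080. With p = 2080 - 1 = 2079: (p + p//4 - p//100 + p//400) mod 7 = (2079 + 519 - 20 + 5) mod 7 = 2583 mod 7 = 0 -> Monday (Mon=0 ... Sun=6)
Days before July (Jan-Jun): 182; July 1 index = (0 + 182) mod 7 = 0 -> Monday
First Thursday is July 4
Thursdays: 4, 11, 18, 25

4 Thursdays


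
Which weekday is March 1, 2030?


Target: March 1, 2030
Anchor: Jan 1, 2030. With p = 2030 - 1 = 2029: (p + p//4 - p//100 + p//400) mod 7 = (2029 + 507 - 20 + 5) mod 7 = 2521 mod 7 = 1 -> Tuesday (Mon=0 ... Sun=6)
Days before March (Jan-Feb): 59 days
Weekday index = (1 + 59) mod 7 = 4

Friday


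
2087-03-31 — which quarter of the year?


Month: March (month 3)
Q1: Jan-Mar, Q2: Apr-Jun, Q3: Jul-Sep, Q4: Oct-Dec

Q1


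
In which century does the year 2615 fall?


Century = (year - 1) // 100 + 1
= (2615 - 1) // 100 + 1
= 2614 // 100 + 1
= 26 + 1

27th century


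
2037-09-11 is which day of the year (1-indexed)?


Date: September 11, 2037
Days in months 1 through 8: 243
Plus 11 days in September

Day of year: 254


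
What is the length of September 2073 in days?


September 2073

30 days


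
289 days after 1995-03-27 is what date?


Start: 1995-03-27, add 289 days
March 1995 has 31 days: 31 - 27 = 4 days to March 31 -> 285 left
April 1995 has 30 days -> 255 left
May 1995 has 31 days -> 224 left
June 1995 has 30 days -> 194 left
July 1995 has 31 days -> 163 left
August 1995 has 31 days -> 132 left
September 1995 has 30 days -> 102 left
October 1995 has 31 days -> 71 left
November 1995 has 30 days -> 41 left
December 1995 has 31 days -> 10 left
January 1996: 10 <= 31 -> lands on January 10

Result: 1996-01-10


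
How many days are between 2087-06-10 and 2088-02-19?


From 2087-06-10 to 2088-02-19
2087-06-10: days before June = 31 + 28 + 31 + 30 + 31 = 151 (2087 is not a leap year); day of year = 151 + 10 = 161
2088-02-19: days before February = 31; day of year = 31 + 19 = 50
Rest of 2087: 365 - 161 = 204
Total = 204 + 50 = 254

254 days


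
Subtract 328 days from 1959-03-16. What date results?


Start: 1959-03-16, subtract 328 days
Back 16 days from March 16 reaches February 28, 1959 -> 312 left
February 1959 has 28 days -> back to January 31, 1959 -> 284 left
January 1959 has 31 days -> back to December 31, 1958 -> 253 left
December 1958 has 31 days -> back to November 30, 1958 -> 222 left
November 1958 has 30 days -> back to October 31, 1958 -> 192 left
October 1958 has 31 days -> back to September 30, 1958 -> 161 left
September 1958 has 30 days -> back to August 31, 1958 -> 131 left
August 1958 has 31 days -> back to July 31, 1958 -> 100 left
July 1958 has 31 days -> back to June 30, 1958 -> 69 left
June 1958 has 30 days -> back to May 31, 1958 -> 39 left
May 1958 has 31 days -> back to April 30, 1958 -> 8 left
April 1958: 30 - 8 = 22 -> lands on April 22

Result: 1958-04-22


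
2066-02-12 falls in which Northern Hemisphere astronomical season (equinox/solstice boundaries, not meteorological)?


Date: February 12
Astronomical Winter (approx.; exact equinox/solstice day varies by year): December 21 to March 19
February 12 falls within the Winter window

Winter


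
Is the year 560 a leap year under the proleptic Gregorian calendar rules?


Gregorian leap year rule: divisible by 4, but not by 100, unless also by 400.
560 is divisible by 4 but not 100 -> leap year

Yes


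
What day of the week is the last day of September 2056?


September 2056 has 30 days
Anchor: Jan 1, 2056. With p = 2056 - 1 = 2055: (p + p//4 - p//100 + p//400) mod 7 = (2055 + 513 - 20 + 5) mod 7 = 2553 mod 7 = 5 -> Saturday (Mon=0 ... Sun=6)
Days before September (Jan-Aug): 244; September 1 index = (5 + 244) mod 7 = 4 -> Friday
Last day offset: 30 - 1 = 29 days
Weekday index = (4 + 29) mod 7 = 5

Saturday, September 30


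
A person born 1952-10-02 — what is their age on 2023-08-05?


Birth: 1952-10-02
Reference: 2023-08-05
Year difference: 2023 - 1952 = 71
Birthday not yet reached in 2023, subtract 1

70 years old


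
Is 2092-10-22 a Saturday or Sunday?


Anchor: Jan 1, 2092. With p = 2092 - 1 = 2091: (p + p//4 - p//100 + p//400) mod 7 = (2091 + 522 - 20 + 5) mod 7 = 2598 mod 7 = 1 -> Tuesday (Mon=0 ... Sun=6)
Day of year: 296; offset = 295
Weekday index = (1 + 295) mod 7 = 2 -> Wednesday
Weekend days: Saturday, Sunday

No
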